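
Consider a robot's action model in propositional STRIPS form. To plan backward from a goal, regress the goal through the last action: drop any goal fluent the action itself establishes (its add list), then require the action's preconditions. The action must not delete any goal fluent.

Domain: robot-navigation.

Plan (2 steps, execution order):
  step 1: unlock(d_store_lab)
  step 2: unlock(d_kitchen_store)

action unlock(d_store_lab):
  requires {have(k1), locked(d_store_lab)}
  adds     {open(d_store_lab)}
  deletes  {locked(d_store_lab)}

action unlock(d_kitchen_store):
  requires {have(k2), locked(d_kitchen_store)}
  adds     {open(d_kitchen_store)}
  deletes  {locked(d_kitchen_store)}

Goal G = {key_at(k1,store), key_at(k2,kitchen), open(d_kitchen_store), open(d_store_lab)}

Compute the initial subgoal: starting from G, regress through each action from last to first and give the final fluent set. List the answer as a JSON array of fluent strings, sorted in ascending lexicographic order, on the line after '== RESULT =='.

Work backward from the goal:
  through step 2 (unlock(d_kitchen_store)): drop {open(d_kitchen_store)}, keep {key_at(k1,store), key_at(k2,kitchen), open(d_store_lab)}, require {have(k2), locked(d_kitchen_store)}
    → {have(k2), key_at(k1,store), key_at(k2,kitchen), locked(d_kitchen_store), open(d_store_lab)}
  through step 1 (unlock(d_store_lab)): drop {open(d_store_lab)}, keep {have(k2), key_at(k1,store), key_at(k2,kitchen), locked(d_kitchen_store)}, require {have(k1), locked(d_store_lab)}
    → {have(k1), have(k2), key_at(k1,store), key_at(k2,kitchen), locked(d_kitchen_store), locked(d_store_lab)}

== RESULT ==
["have(k1)", "have(k2)", "key_at(k1,store)", "key_at(k2,kitchen)", "locked(d_kitchen_store)", "locked(d_store_lab)"]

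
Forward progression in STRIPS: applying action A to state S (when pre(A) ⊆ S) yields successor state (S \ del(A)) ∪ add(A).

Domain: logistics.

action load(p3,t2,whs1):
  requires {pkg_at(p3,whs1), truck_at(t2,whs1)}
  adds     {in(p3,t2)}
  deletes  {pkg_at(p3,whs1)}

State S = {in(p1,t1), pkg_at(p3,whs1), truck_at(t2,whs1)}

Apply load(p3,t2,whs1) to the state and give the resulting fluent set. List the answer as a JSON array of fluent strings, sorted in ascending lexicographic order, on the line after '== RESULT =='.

Progress:
  pre ⊆ S: {pkg_at(p3,whs1), truck_at(t2,whs1)} ⊆ S  — applicable
  S \ del = {in(p1,t1), truck_at(t2,whs1)}
  ∪ add   = {in(p1,t1), in(p3,t2), truck_at(t2,whs1)}

== RESULT ==
["in(p1,t1)", "in(p3,t2)", "truck_at(t2,whs1)"]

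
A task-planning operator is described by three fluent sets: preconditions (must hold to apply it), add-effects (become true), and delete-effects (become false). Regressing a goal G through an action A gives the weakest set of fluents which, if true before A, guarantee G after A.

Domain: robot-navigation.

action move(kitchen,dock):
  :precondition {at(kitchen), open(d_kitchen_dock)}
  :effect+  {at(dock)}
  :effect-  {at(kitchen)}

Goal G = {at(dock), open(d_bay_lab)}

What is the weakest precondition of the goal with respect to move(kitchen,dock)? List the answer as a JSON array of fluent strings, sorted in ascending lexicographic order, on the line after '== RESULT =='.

Regress:
  G ∩ del = {}  (empty — regression defined)
  G \ add = {at(dock), open(d_bay_lab)} \ {at(dock)} = {open(d_bay_lab)}
  ∪ pre   = {open(d_bay_lab)} ∪ {at(kitchen), open(d_kitchen_dock)}
          = {at(kitchen), open(d_bay_lab), open(d_kitchen_dock)}

== RESULT ==
["at(kitchen)", "open(d_bay_lab)", "open(d_kitchen_dock)"]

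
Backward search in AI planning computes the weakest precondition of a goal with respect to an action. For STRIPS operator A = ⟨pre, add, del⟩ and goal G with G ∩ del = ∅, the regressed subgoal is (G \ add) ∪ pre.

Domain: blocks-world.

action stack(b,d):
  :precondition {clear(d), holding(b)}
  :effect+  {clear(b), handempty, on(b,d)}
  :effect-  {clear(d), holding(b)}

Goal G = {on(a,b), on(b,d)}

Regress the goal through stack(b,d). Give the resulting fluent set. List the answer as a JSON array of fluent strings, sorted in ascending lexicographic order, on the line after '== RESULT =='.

Compute (G \ add) ∪ pre:
  G ∩ del = {}  (empty — regression defined)
  G \ add = {on(a,b), on(b,d)} \ {clear(b), handempty, on(b,d)} = {on(a,b)}
  ∪ pre   = {on(a,b)} ∪ {clear(d), holding(b)}
          = {clear(d), holding(b), on(a,b)}

== RESULT ==
["clear(d)", "holding(b)", "on(a,b)"]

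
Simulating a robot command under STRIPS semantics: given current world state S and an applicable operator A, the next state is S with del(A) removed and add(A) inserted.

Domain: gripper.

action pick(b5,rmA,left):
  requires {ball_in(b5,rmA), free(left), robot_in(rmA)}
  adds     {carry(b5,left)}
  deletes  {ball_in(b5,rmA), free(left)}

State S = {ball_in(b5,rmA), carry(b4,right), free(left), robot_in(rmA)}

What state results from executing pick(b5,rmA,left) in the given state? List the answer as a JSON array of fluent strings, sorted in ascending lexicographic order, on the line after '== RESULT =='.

Progress:
  pre ⊆ S: {ball_in(b5,rmA), free(left), robot_in(rmA)} ⊆ S  — applicable
  S \ del = {carry(b4,right), robot_in(rmA)}
  ∪ add   = {carry(b4,right), carry(b5,left), robot_in(rmA)}

== RESULT ==
["carry(b4,right)", "carry(b5,left)", "robot_in(rmA)"]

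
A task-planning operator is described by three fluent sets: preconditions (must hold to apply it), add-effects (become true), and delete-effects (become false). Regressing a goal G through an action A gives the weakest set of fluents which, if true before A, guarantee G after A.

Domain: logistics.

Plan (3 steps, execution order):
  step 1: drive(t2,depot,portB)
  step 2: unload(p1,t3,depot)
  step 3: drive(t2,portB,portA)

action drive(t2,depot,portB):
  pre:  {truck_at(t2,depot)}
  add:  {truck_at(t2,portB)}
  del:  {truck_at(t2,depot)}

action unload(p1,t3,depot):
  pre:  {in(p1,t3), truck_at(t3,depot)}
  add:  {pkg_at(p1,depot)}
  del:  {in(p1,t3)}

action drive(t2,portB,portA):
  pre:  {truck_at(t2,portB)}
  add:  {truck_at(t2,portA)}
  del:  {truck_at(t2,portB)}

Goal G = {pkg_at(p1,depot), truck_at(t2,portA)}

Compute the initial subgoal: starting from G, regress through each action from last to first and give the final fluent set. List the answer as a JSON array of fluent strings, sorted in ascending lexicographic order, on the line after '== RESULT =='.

Work backward from the goal:
  through step 3 (drive(t2,portB,portA)): drop {truck_at(t2,portA)}, keep {pkg_at(p1,depot)}, require {truck_at(t2,portB)}
    → {pkg_at(p1,depot), truck_at(t2,portB)}
  through step 2 (unload(p1,t3,depot)): drop {pkg_at(p1,depot)}, keep {truck_at(t2,portB)}, require {in(p1,t3), truck_at(t3,depot)}
    → {in(p1,t3), truck_at(t2,portB), truck_at(t3,depot)}
  through step 1 (drive(t2,depot,portB)): drop {truck_at(t2,portB)}, keep {in(p1,t3), truck_at(t3,depot)}, require {truck_at(t2,depot)}
    → {in(p1,t3), truck_at(t2,depot), truck_at(t3,depot)}

== RESULT ==
["in(p1,t3)", "truck_at(t2,depot)", "truck_at(t3,depot)"]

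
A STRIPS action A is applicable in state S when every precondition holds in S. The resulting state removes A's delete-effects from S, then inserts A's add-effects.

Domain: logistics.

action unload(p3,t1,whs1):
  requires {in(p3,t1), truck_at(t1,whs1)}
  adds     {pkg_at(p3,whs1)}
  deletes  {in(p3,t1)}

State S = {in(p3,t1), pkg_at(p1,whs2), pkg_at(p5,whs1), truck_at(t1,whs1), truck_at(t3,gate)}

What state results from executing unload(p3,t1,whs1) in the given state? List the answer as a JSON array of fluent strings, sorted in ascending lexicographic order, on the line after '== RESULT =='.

Compute (S \ del) ∪ add:
  pre ⊆ S: {in(p3,t1), truck_at(t1,whs1)} ⊆ S  — applicable
  S \ del = {pkg_at(p1,whs2), pkg_at(p5,whs1), truck_at(t1,whs1), truck_at(t3,gate)}
  ∪ add   = {pkg_at(p1,whs2), pkg_at(p3,whs1), pkg_at(p5,whs1), truck_at(t1,whs1), truck_at(t3,gate)}

== RESULT ==
["pkg_at(p1,whs2)", "pkg_at(p3,whs1)", "pkg_at(p5,whs1)", "truck_at(t1,whs1)", "truck_at(t3,gate)"]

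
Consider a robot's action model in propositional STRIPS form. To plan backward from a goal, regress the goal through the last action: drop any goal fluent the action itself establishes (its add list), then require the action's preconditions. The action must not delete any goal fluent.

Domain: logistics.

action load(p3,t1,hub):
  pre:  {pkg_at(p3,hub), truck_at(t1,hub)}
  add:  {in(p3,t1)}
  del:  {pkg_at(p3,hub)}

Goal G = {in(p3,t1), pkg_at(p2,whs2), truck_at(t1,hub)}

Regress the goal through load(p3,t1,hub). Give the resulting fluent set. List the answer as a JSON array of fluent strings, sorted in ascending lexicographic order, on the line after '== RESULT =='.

Compute (G \ add) ∪ pre:
  G ∩ del = {}  (empty — regression defined)
  G \ add = {in(p3,t1), pkg_at(p2,whs2), truck_at(t1,hub)} \ {in(p3,t1)} = {pkg_at(p2,whs2), truck_at(t1,hub)}
  ∪ pre   = {pkg_at(p2,whs2), truck_at(t1,hub)} ∪ {pkg_at(p3,hub), truck_at(t1,hub)}
          = {pkg_at(p2,whs2), pkg_at(p3,hub), truck_at(t1,hub)}

== RESULT ==
["pkg_at(p2,whs2)", "pkg_at(p3,hub)", "truck_at(t1,hub)"]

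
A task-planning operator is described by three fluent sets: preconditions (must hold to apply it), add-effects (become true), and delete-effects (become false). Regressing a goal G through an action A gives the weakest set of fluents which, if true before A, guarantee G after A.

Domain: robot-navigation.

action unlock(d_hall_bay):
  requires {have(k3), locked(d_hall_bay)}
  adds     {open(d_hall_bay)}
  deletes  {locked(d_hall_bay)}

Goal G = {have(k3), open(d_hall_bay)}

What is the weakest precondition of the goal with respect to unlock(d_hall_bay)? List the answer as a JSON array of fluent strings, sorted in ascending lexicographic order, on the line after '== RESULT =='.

Compute (G \ add) ∪ pre:
  G ∩ del = {}  (empty — regression defined)
  G \ add = {have(k3), open(d_hall_bay)} \ {open(d_hall_bay)} = {have(k3)}
  ∪ pre   = {have(k3)} ∪ {have(k3), locked(d_hall_bay)}
          = {have(k3), locked(d_hall_bay)}

== RESULT ==
["have(k3)", "locked(d_hall_bay)"]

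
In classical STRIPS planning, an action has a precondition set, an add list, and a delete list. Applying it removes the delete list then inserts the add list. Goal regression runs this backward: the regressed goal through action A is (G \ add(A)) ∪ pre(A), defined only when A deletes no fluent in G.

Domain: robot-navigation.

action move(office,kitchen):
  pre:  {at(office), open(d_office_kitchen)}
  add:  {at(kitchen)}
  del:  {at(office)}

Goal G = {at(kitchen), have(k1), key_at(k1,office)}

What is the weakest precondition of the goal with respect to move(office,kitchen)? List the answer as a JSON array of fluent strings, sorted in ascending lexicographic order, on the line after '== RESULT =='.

Compute (G \ add) ∪ pre:
  G ∩ del = {}  (empty — regression defined)
  G \ add = {at(kitchen), have(k1), key_at(k1,office)} \ {at(kitchen)} = {have(k1), key_at(k1,office)}
  ∪ pre   = {have(k1), key_at(k1,office)} ∪ {at(office), open(d_office_kitchen)}
          = {at(office), have(k1), key_at(k1,office), open(d_office_kitchen)}

== RESULT ==
["at(office)", "have(k1)", "key_at(k1,office)", "open(d_office_kitchen)"]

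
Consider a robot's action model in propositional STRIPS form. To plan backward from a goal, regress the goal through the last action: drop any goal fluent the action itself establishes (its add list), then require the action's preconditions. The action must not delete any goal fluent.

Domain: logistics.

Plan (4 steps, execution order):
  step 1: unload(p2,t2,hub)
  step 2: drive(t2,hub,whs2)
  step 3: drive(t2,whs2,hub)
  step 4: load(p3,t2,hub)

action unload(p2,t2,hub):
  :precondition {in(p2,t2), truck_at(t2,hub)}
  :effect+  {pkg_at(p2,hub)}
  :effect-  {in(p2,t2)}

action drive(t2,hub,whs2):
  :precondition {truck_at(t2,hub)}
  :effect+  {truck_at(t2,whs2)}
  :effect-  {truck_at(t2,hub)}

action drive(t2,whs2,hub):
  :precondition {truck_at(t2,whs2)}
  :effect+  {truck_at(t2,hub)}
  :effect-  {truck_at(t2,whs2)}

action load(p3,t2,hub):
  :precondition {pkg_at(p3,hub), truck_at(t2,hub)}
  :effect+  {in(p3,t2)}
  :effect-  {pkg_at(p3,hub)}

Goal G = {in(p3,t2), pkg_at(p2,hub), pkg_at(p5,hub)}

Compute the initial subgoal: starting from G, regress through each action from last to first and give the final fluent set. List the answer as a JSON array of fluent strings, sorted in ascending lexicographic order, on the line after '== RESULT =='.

Regress step by step:
  through step 4 (load(p3,t2,hub)): drop {in(p3,t2)}, keep {pkg_at(p2,hub), pkg_at(p5,hub)}, require {pkg_at(p3,hub), truck_at(t2,hub)}
    → {pkg_at(p2,hub), pkg_at(p3,hub), pkg_at(p5,hub), truck_at(t2,hub)}
  through step 3 (drive(t2,whs2,hub)): drop {truck_at(t2,hub)}, keep {pkg_at(p2,hub), pkg_at(p3,hub), pkg_at(p5,hub)}, require {truck_at(t2,whs2)}
    → {pkg_at(p2,hub), pkg_at(p3,hub), pkg_at(p5,hub), truck_at(t2,whs2)}
  through step 2 (drive(t2,hub,whs2)): drop {truck_at(t2,whs2)}, keep {pkg_at(p2,hub), pkg_at(p3,hub), pkg_at(p5,hub)}, require {truck_at(t2,hub)}
    → {pkg_at(p2,hub), pkg_at(p3,hub), pkg_at(p5,hub), truck_at(t2,hub)}
  through step 1 (unload(p2,t2,hub)): drop {pkg_at(p2,hub)}, keep {pkg_at(p3,hub), pkg_at(p5,hub), truck_at(t2,hub)}, require {in(p2,t2), truck_at(t2,hub)}
    → {in(p2,t2), pkg_at(p3,hub), pkg_at(p5,hub), truck_at(t2,hub)}

== RESULT ==
["in(p2,t2)", "pkg_at(p3,hub)", "pkg_at(p5,hub)", "truck_at(t2,hub)"]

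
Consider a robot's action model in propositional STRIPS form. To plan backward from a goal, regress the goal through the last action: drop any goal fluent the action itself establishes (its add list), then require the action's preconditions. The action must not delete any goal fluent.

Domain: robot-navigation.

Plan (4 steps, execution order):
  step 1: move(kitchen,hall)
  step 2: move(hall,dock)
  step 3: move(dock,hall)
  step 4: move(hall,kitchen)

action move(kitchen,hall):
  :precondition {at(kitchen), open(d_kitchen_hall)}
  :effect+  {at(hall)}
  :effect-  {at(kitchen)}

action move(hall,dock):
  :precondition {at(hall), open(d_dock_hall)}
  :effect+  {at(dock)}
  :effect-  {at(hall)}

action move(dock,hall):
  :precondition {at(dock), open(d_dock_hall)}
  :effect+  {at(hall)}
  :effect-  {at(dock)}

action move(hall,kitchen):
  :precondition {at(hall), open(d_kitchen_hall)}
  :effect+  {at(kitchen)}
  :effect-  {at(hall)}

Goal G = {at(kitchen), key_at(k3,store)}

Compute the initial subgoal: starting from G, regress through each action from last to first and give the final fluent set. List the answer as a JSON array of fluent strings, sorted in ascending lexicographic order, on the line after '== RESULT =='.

Work backward from the goal:
  through step 4 (move(hall,kitchen)): drop {at(kitchen)}, keep {key_at(k3,store)}, require {at(hall), open(d_kitchen_hall)}
    → {at(hall), key_at(k3,store), open(d_kitchen_hall)}
  through step 3 (move(dock,hall)): drop {at(hall)}, keep {key_at(k3,store), open(d_kitchen_hall)}, require {at(dock), open(d_dock_hall)}
    → {at(dock), key_at(k3,store), open(d_dock_hall), open(d_kitchen_hall)}
  through step 2 (move(hall,dock)): drop {at(dock)}, keep {key_at(k3,store), open(d_dock_hall), open(d_kitchen_hall)}, require {at(hall), open(d_dock_hall)}
    → {at(hall), key_at(k3,store), open(d_dock_hall), open(d_kitchen_hall)}
  through step 1 (move(kitchen,hall)): drop {at(hall)}, keep {key_at(k3,store), open(d_dock_hall), open(d_kitchen_hall)}, require {at(kitchen), open(d_kitchen_hall)}
    → {at(kitchen), key_at(k3,store), open(d_dock_hall), open(d_kitchen_hall)}

== RESULT ==
["at(kitchen)", "key_at(k3,store)", "open(d_dock_hall)", "open(d_kitchen_hall)"]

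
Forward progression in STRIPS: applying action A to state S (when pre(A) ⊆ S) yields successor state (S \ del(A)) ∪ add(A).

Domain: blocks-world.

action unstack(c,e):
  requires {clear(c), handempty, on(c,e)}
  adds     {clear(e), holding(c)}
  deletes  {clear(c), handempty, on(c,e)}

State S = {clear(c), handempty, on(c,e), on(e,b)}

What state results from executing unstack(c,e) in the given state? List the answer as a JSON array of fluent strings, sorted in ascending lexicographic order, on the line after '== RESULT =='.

Compute (S \ del) ∪ add:
  pre ⊆ S: {clear(c), handempty, on(c,e)} ⊆ S  — applicable
  S \ del = {on(e,b)}
  ∪ add   = {clear(e), holding(c), on(e,b)}

== RESULT ==
["clear(e)", "holding(c)", "on(e,b)"]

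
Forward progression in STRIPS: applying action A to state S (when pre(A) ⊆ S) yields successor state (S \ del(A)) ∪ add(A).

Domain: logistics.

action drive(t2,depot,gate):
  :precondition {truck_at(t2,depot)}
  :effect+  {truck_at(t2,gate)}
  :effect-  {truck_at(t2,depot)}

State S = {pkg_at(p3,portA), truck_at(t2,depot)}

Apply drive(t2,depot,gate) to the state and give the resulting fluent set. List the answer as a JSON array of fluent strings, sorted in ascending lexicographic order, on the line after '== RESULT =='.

Progress:
  pre ⊆ S: {truck_at(t2,depot)} ⊆ S  — applicable
  S \ del = {pkg_at(p3,portA)}
  ∪ add   = {pkg_at(p3,portA), truck_at(t2,gate)}

== RESULT ==
["pkg_at(p3,portA)", "truck_at(t2,gate)"]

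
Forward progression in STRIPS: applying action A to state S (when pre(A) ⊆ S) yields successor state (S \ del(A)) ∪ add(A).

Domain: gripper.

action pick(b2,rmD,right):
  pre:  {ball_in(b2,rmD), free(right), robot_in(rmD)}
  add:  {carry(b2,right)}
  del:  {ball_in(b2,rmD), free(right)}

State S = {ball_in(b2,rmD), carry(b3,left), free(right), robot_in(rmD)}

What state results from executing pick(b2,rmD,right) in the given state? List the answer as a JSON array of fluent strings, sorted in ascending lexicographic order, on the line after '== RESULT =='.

Compute (S \ del) ∪ add:
  pre ⊆ S: {ball_in(b2,rmD), free(right), robot_in(rmD)} ⊆ S  — applicable
  S \ del = {carry(b3,left), robot_in(rmD)}
  ∪ add   = {carry(b2,right), carry(b3,left), robot_in(rmD)}

== RESULT ==
["carry(b2,right)", "carry(b3,left)", "robot_in(rmD)"]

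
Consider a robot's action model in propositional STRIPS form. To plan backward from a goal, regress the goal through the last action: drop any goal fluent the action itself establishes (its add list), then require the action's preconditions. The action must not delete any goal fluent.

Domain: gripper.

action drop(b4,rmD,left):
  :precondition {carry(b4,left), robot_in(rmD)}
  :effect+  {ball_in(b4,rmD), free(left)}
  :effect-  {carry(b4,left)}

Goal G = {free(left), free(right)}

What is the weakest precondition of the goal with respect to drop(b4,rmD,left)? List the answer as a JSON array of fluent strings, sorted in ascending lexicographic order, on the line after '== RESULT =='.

Compute (G \ add) ∪ pre:
  G ∩ del = {}  (empty — regression defined)
  G \ add = {free(left), free(right)} \ {ball_in(b4,rmD), free(left)} = {free(right)}
  ∪ pre   = {free(right)} ∪ {carry(b4,left), robot_in(rmD)}
          = {carry(b4,left), free(right), robot_in(rmD)}

== RESULT ==
["carry(b4,left)", "free(right)", "robot_in(rmD)"]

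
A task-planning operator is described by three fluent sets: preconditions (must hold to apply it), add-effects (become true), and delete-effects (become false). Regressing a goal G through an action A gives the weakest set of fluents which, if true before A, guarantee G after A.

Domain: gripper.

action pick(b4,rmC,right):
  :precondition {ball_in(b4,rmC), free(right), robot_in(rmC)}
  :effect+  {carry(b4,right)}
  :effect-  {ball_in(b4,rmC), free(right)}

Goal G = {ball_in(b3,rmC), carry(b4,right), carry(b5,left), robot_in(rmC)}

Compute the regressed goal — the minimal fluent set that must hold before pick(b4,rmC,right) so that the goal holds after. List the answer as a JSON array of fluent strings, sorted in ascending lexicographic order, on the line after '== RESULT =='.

Regress:
  G ∩ del = {}  (empty — regression defined)
  G \ add = {ball_in(b3,rmC), carry(b4,right), carry(b5,left), robot_in(rmC)} \ {carry(b4,right)} = {ball_in(b3,rmC), carry(b5,left), robot_in(rmC)}
  ∪ pre   = {ball_in(b3,rmC), carry(b5,left), robot_in(rmC)} ∪ {ball_in(b4,rmC), free(right), robot_in(rmC)}
          = {ball_in(b3,rmC), ball_in(b4,rmC), carry(b5,left), free(right), robot_in(rmC)}

== RESULT ==
["ball_in(b3,rmC)", "ball_in(b4,rmC)", "carry(b5,left)", "free(right)", "robot_in(rmC)"]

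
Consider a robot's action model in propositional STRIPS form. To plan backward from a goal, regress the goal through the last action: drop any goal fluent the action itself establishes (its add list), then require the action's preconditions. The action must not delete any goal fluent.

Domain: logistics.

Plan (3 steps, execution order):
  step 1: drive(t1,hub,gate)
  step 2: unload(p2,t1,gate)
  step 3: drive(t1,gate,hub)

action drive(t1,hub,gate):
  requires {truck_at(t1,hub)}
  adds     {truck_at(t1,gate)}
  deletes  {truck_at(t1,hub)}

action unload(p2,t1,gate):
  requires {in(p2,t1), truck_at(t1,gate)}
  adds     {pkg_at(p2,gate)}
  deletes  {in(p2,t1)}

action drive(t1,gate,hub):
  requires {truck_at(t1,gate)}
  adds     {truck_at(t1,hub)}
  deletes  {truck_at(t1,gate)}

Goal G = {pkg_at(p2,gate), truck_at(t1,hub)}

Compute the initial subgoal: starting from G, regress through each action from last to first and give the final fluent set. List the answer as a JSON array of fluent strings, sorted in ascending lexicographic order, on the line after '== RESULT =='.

Regress step by step:
  through step 3 (drive(t1,gate,hub)): drop {truck_at(t1,hub)}, keep {pkg_at(p2,gate)}, require {truck_at(t1,gate)}
    → {pkg_at(p2,gate), truck_at(t1,gate)}
  through step 2 (unload(p2,t1,gate)): drop {pkg_at(p2,gate)}, keep {truck_at(t1,gate)}, require {in(p2,t1), truck_at(t1,gate)}
    → {in(p2,t1), truck_at(t1,gate)}
  through step 1 (drive(t1,hub,gate)): drop {truck_at(t1,gate)}, keep {in(p2,t1)}, require {truck_at(t1,hub)}
    → {in(p2,t1), truck_at(t1,hub)}

== RESULT ==
["in(p2,t1)", "truck_at(t1,hub)"]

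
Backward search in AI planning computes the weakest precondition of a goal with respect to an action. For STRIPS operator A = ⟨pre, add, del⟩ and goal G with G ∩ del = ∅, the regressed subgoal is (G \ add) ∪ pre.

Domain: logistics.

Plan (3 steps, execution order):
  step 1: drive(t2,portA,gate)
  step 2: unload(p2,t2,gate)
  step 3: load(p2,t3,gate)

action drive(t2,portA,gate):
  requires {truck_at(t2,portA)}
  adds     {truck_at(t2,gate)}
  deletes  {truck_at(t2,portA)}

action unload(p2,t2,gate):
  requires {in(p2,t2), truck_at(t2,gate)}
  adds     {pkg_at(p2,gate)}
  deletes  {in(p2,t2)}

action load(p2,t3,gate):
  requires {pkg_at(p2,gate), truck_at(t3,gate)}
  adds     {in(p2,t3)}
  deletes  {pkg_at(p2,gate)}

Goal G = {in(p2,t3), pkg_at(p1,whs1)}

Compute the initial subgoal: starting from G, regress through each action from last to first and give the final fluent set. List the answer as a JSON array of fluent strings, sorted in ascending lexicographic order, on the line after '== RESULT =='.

Work backward from the goal:
  through step 3 (load(p2,t3,gate)): drop {in(p2,t3)}, keep {pkg_at(p1,whs1)}, require {pkg_at(p2,gate), truck_at(t3,gate)}
    → {pkg_at(p1,whs1), pkg_at(p2,gate), truck_at(t3,gate)}
  through step 2 (unload(p2,t2,gate)): drop {pkg_at(p2,gate)}, keep {pkg_at(p1,whs1), truck_at(t3,gate)}, require {in(p2,t2), truck_at(t2,gate)}
    → {in(p2,t2), pkg_at(p1,whs1), truck_at(t2,gate), truck_at(t3,gate)}
  through step 1 (drive(t2,portA,gate)): drop {truck_at(t2,gate)}, keep {in(p2,t2), pkg_at(p1,whs1), truck_at(t3,gate)}, require {truck_at(t2,portA)}
    → {in(p2,t2), pkg_at(p1,whs1), truck_at(t2,portA), truck_at(t3,gate)}

== RESULT ==
["in(p2,t2)", "pkg_at(p1,whs1)", "truck_at(t2,portA)", "truck_at(t3,gate)"]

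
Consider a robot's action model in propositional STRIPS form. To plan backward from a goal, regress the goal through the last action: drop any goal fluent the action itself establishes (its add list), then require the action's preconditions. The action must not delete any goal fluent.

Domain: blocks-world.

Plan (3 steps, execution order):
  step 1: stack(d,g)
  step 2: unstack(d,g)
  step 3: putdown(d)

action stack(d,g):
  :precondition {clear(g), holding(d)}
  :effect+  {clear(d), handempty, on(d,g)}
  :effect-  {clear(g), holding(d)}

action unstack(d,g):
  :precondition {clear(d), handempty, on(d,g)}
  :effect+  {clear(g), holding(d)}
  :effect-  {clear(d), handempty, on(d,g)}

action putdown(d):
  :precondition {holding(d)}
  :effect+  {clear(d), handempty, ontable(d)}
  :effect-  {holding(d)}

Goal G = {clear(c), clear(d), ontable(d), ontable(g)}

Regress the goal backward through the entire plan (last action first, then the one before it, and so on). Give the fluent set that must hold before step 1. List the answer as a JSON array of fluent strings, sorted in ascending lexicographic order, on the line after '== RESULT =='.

Regress step by step:
  through step 3 (putdown(d)): drop {clear(d), ontable(d)}, keep {clear(c), ontable(g)}, require {holding(d)}
    → {clear(c), holding(d), ontable(g)}
  through step 2 (unstack(d,g)): drop {holding(d)}, keep {clear(c), ontable(g)}, require {clear(d), handempty, on(d,g)}
    → {clear(c), clear(d), handempty, on(d,g), ontable(g)}
  through step 1 (stack(d,g)): drop {clear(d), handempty, on(d,g)}, keep {clear(c), ontable(g)}, require {clear(g), holding(d)}
    → {clear(c), clear(g), holding(d), ontable(g)}

== RESULT ==
["clear(c)", "clear(g)", "holding(d)", "ontable(g)"]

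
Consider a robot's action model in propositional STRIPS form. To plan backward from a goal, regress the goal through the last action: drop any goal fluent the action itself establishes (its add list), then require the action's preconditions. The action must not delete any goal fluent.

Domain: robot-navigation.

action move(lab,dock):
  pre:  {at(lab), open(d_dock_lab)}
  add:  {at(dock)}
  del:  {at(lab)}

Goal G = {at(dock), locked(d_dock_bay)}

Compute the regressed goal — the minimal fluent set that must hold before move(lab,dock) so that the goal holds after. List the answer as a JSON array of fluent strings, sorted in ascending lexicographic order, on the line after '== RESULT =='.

Regress:
  G ∩ del = {}  (empty — regression defined)
  G \ add = {at(dock), locked(d_dock_bay)} \ {at(dock)} = {locked(d_dock_bay)}
  ∪ pre   = {locked(d_dock_bay)} ∪ {at(lab), open(d_dock_lab)}
          = {at(lab), locked(d_dock_bay), open(d_dock_lab)}

== RESULT ==
["at(lab)", "locked(d_dock_bay)", "open(d_dock_lab)"]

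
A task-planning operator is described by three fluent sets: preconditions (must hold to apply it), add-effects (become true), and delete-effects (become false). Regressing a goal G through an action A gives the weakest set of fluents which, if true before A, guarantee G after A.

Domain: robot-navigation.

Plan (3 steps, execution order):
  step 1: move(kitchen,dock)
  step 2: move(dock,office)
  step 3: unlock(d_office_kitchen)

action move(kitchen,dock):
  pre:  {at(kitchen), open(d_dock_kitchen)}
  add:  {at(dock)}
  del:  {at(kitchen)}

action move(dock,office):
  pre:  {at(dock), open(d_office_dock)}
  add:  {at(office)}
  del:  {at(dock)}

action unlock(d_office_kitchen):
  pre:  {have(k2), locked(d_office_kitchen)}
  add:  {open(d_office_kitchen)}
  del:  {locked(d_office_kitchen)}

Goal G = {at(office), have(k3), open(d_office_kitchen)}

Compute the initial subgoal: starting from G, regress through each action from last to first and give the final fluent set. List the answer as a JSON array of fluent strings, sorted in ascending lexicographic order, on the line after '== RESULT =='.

Work backward from the goal:
  through step 3 (unlock(d_office_kitchen)): drop {open(d_office_kitchen)}, keep {at(office), have(k3)}, require {have(k2), locked(d_office_kitchen)}
    → {at(office), have(k2), have(k3), locked(d_office_kitchen)}
  through step 2 (move(dock,office)): drop {at(office)}, keep {have(k2), have(k3), locked(d_office_kitchen)}, require {at(dock), open(d_office_dock)}
    → {at(dock), have(k2), have(k3), locked(d_office_kitchen), open(d_office_dock)}
  through step 1 (move(kitchen,dock)): drop {at(dock)}, keep {have(k2), have(k3), locked(d_office_kitchen), open(d_office_dock)}, require {at(kitchen), open(d_dock_kitchen)}
    → {at(kitchen), have(k2), have(k3), locked(d_office_kitchen), open(d_dock_kitchen), open(d_office_dock)}

== RESULT ==
["at(kitchen)", "have(k2)", "have(k3)", "locked(d_office_kitchen)", "open(d_dock_kitchen)", "open(d_office_dock)"]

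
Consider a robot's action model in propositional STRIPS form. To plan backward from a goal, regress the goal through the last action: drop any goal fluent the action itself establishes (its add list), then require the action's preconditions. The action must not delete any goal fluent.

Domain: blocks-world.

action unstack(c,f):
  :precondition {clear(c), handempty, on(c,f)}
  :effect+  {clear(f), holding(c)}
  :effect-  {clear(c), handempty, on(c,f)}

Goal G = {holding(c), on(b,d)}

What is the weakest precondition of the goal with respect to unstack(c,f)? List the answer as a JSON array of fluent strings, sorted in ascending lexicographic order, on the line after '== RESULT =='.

Compute (G \ add) ∪ pre:
  G ∩ del = {}  (empty — regression defined)
  G \ add = {holding(c), on(b,d)} \ {clear(f), holding(c)} = {on(b,d)}
  ∪ pre   = {on(b,d)} ∪ {clear(c), handempty, on(c,f)}
          = {clear(c), handempty, on(b,d), on(c,f)}

== RESULT ==
["clear(c)", "handempty", "on(b,d)", "on(c,f)"]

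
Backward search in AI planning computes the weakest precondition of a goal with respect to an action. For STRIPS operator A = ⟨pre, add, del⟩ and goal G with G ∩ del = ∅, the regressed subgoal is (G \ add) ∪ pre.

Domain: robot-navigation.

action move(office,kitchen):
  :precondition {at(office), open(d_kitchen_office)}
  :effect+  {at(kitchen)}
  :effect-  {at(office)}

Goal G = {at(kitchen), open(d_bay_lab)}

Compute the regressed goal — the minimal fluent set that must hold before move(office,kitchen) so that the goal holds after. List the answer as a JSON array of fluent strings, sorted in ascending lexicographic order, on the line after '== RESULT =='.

Compute (G \ add) ∪ pre:
  G ∩ del = {}  (empty — regression defined)
  G \ add = {at(kitchen), open(d_bay_lab)} \ {at(kitchen)} = {open(d_bay_lab)}
  ∪ pre   = {open(d_bay_lab)} ∪ {at(office), open(d_kitchen_office)}
          = {at(office), open(d_bay_lab), open(d_kitchen_office)}

== RESULT ==
["at(office)", "open(d_bay_lab)", "open(d_kitchen_office)"]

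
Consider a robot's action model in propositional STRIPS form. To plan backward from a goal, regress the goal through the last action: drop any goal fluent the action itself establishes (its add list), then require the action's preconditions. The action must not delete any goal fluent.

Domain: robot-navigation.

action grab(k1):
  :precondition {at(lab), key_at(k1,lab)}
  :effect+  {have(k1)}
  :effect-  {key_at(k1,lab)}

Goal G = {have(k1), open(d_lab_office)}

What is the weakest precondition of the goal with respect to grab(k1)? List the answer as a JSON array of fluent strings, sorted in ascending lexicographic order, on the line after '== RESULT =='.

Compute (G \ add) ∪ pre:
  G ∩ del = {}  (empty — regression defined)
  G \ add = {have(k1), open(d_lab_office)} \ {have(k1)} = {open(d_lab_office)}
  ∪ pre   = {open(d_lab_office)} ∪ {at(lab), key_at(k1,lab)}
          = {at(lab), key_at(k1,lab), open(d_lab_office)}

== RESULT ==
["at(lab)", "key_at(k1,lab)", "open(d_lab_office)"]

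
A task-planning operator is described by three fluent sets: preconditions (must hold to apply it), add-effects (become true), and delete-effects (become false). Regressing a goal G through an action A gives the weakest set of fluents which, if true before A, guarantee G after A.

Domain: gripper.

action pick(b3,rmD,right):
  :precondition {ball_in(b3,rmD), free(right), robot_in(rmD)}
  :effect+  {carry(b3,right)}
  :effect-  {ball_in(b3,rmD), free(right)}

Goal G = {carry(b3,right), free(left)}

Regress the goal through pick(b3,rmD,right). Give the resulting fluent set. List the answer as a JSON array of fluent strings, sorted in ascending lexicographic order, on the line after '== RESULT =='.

Regress:
  G ∩ del = {}  (empty — regression defined)
  G \ add = {carry(b3,right), free(left)} \ {carry(b3,right)} = {free(left)}
  ∪ pre   = {free(left)} ∪ {ball_in(b3,rmD), free(right), robot_in(rmD)}
          = {ball_in(b3,rmD), free(left), free(right), robot_in(rmD)}

== RESULT ==
["ball_in(b3,rmD)", "free(left)", "free(right)", "robot_in(rmD)"]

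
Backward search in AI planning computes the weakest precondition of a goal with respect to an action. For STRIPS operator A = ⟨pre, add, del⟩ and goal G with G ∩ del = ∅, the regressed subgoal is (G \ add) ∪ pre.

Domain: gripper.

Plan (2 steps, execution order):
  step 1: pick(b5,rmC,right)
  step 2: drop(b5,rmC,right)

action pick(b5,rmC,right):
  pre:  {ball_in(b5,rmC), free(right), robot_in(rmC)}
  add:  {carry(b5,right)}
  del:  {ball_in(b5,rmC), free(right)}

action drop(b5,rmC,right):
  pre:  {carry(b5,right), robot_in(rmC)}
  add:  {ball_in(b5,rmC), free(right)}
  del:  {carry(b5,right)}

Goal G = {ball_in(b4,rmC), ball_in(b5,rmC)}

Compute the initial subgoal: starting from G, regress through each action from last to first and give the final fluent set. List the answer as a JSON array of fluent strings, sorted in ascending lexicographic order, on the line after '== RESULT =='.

Regress step by step:
  through step 2 (drop(b5,rmC,right)): drop {ball_in(b5,rmC)}, keep {ball_in(b4,rmC)}, require {carry(b5,right), robot_in(rmC)}
    → {ball_in(b4,rmC), carry(b5,right), robot_in(rmC)}
  through step 1 (pick(b5,rmC,right)): drop {carry(b5,right)}, keep {ball_in(b4,rmC), robot_in(rmC)}, require {ball_in(b5,rmC), free(right), robot_in(rmC)}
    → {ball_in(b4,rmC), ball_in(b5,rmC), free(right), robot_in(rmC)}

== RESULT ==
["ball_in(b4,rmC)", "ball_in(b5,rmC)", "free(right)", "robot_in(rmC)"]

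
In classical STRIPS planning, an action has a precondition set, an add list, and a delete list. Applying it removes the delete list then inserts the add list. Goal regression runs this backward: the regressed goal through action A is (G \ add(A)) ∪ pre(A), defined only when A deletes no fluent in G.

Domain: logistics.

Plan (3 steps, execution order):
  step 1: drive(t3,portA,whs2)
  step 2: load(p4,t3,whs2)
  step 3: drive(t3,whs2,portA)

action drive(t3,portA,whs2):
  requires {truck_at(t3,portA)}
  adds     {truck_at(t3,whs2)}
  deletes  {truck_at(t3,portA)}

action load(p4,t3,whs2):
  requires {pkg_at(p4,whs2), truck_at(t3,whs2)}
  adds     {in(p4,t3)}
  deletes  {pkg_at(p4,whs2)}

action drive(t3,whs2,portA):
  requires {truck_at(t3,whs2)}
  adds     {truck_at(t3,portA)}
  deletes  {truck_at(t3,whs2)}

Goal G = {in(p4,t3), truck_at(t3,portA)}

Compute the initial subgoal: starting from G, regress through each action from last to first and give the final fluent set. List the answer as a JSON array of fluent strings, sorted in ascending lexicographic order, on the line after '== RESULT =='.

Regress step by step:
  through step 3 (drive(t3,whs2,portA)): drop {truck_at(t3,portA)}, keep {in(p4,t3)}, require {truck_at(t3,whs2)}
    → {in(p4,t3), truck_at(t3,whs2)}
  through step 2 (load(p4,t3,whs2)): drop {in(p4,t3)}, keep {truck_at(t3,whs2)}, require {pkg_at(p4,whs2), truck_at(t3,whs2)}
    → {pkg_at(p4,whs2), truck_at(t3,whs2)}
  through step 1 (drive(t3,portA,whs2)): drop {truck_at(t3,whs2)}, keep {pkg_at(p4,whs2)}, require {truck_at(t3,portA)}
    → {pkg_at(p4,whs2), truck_at(t3,portA)}

== RESULT ==
["pkg_at(p4,whs2)", "truck_at(t3,portA)"]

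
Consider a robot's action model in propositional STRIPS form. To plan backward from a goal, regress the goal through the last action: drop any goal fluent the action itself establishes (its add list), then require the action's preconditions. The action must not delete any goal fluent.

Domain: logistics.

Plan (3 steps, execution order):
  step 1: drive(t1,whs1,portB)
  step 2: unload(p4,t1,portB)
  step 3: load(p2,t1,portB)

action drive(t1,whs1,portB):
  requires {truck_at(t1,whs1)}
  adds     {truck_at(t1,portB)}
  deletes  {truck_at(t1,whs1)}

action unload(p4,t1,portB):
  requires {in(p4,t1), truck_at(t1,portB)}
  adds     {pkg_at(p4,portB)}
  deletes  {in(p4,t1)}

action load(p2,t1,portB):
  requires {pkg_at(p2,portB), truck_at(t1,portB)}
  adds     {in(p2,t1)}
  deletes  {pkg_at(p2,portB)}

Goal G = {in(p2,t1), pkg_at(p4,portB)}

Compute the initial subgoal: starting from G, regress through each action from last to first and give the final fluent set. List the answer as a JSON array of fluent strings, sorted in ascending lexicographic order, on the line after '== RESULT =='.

Work backward from the goal:
  through step 3 (load(p2,t1,portB)): drop {in(p2,t1)}, keep {pkg_at(p4,portB)}, require {pkg_at(p2,portB), truck_at(t1,portB)}
    → {pkg_at(p2,portB), pkg_at(p4,portB), truck_at(t1,portB)}
  through step 2 (unload(p4,t1,portB)): drop {pkg_at(p4,portB)}, keep {pkg_at(p2,portB), truck_at(t1,portB)}, require {in(p4,t1), truck_at(t1,portB)}
    → {in(p4,t1), pkg_at(p2,portB), truck_at(t1,portB)}
  through step 1 (drive(t1,whs1,portB)): drop {truck_at(t1,portB)}, keep {in(p4,t1), pkg_at(p2,portB)}, require {truck_at(t1,whs1)}
    → {in(p4,t1), pkg_at(p2,portB), truck_at(t1,whs1)}

== RESULT ==
["in(p4,t1)", "pkg_at(p2,portB)", "truck_at(t1,whs1)"]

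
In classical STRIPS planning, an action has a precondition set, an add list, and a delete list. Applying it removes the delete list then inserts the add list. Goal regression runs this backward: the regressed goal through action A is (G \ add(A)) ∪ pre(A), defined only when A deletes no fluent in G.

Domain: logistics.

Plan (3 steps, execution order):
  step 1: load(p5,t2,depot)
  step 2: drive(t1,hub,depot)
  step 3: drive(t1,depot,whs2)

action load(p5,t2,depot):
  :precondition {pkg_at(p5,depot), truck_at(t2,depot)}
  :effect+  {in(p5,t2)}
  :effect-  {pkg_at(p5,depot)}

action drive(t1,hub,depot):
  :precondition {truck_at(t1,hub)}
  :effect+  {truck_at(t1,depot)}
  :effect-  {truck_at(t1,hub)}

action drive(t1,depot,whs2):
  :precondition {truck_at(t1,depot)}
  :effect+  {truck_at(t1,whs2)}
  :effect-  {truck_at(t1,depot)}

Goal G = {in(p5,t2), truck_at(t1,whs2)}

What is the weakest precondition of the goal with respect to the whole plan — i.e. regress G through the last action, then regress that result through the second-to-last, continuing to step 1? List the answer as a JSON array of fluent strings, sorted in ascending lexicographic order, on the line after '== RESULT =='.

Work backward from the goal:
  through step 3 (drive(t1,depot,whs2)): drop {truck_at(t1,whs2)}, keep {in(p5,t2)}, require {truck_at(t1,depot)}
    → {in(p5,t2), truck_at(t1,depot)}
  through step 2 (drive(t1,hub,depot)): drop {truck_at(t1,depot)}, keep {in(p5,t2)}, require {truck_at(t1,hub)}
    → {in(p5,t2), truck_at(t1,hub)}
  through step 1 (load(p5,t2,depot)): drop {in(p5,t2)}, keep {truck_at(t1,hub)}, require {pkg_at(p5,depot), truck_at(t2,depot)}
    → {pkg_at(p5,depot), truck_at(t1,hub), truck_at(t2,depot)}

== RESULT ==
["pkg_at(p5,depot)", "truck_at(t1,hub)", "truck_at(t2,depot)"]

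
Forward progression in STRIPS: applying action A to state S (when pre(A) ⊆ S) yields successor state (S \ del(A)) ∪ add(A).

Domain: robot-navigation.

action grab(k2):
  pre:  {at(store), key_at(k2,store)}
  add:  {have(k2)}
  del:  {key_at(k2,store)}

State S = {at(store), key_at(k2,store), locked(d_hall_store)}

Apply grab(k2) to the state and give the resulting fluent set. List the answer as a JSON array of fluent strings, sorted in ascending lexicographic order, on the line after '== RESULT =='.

Compute (S \ del) ∪ add:
  pre ⊆ S: {at(store), key_at(k2,store)} ⊆ S  — applicable
  S \ del = {at(store), locked(d_hall_store)}
  ∪ add   = {at(store), have(k2), locked(d_hall_store)}

== RESULT ==
["at(store)", "have(k2)", "locked(d_hall_store)"]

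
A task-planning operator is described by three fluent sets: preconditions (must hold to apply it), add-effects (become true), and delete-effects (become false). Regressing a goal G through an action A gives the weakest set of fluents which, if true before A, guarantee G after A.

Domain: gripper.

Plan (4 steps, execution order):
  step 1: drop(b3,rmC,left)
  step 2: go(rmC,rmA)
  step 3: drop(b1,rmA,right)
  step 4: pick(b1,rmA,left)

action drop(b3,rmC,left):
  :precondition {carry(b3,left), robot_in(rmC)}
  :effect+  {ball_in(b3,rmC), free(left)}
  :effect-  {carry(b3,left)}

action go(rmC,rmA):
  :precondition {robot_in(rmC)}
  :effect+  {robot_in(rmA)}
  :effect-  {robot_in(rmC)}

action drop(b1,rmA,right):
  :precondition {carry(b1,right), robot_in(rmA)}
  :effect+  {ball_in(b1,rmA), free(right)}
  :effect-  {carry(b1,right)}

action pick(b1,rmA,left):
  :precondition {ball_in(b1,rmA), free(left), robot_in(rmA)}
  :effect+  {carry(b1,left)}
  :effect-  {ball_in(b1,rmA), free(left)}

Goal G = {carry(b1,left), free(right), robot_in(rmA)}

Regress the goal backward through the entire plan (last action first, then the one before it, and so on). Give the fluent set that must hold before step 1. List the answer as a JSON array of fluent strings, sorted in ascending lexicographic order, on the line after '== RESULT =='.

Work backward from the goal:
  through step 4 (pick(b1,rmA,left)): drop {carry(b1,left)}, keep {free(right), robot_in(rmA)}, require {ball_in(b1,rmA), free(left), robot_in(rmA)}
    → {ball_in(b1,rmA), free(left), free(right), robot_in(rmA)}
  through step 3 (drop(b1,rmA,right)): drop {ball_in(b1,rmA), free(right)}, keep {free(left), robot_in(rmA)}, require {carry(b1,right), robot_in(rmA)}
    → {carry(b1,right), free(left), robot_in(rmA)}
  through step 2 (go(rmC,rmA)): drop {robot_in(rmA)}, keep {carry(b1,right), free(left)}, require {robot_in(rmC)}
    → {carry(b1,right), free(left), robot_in(rmC)}
  through step 1 (drop(b3,rmC,left)): drop {free(left)}, keep {carry(b1,right), robot_in(rmC)}, require {carry(b3,left), robot_in(rmC)}
    → {carry(b1,right), carry(b3,left), robot_in(rmC)}

== RESULT ==
["carry(b1,right)", "carry(b3,left)", "robot_in(rmC)"]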